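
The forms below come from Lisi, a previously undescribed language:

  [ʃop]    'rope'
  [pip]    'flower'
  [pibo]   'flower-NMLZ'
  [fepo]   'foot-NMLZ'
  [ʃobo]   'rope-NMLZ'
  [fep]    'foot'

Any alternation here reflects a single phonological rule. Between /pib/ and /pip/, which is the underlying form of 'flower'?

/pib/

In [pip] and [pibo] the final segment of 'flower' alternates: [p] ~ [b].
The stem 'foot' ([fep], [fepo]) shows [p] unchanged in both environments, so [p] cannot be basic with [b] derived before the NMLZ suffix.
The alternation reflects word-final obstruent devoicing: voiced obstruents become voiceless word-finally. /b/ is underlying.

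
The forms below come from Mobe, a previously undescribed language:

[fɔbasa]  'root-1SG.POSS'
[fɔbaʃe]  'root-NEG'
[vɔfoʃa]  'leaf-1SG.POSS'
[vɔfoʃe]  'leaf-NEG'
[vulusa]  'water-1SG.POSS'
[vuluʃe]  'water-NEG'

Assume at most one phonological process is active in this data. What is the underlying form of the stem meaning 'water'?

The root 'water' surfaces as [vulusa] and [vuluʃe], with a stem-final [s] ~ [ʃ] alternation.
Compare 'leaf', with invariant [ʃ] in [vɔfoʃa] and [vɔfoʃe]: an analysis with underlying /ʃ/ and a rule producing [s] before the 1SG.POSS suffix would wrongly predict alternation here too.
So /s/ is underlying, and a rule of palatalization before a front vowel — /s/ becomes palato-alveolar [ʃ] before a front vowel — gives [ʃ].

/vulus/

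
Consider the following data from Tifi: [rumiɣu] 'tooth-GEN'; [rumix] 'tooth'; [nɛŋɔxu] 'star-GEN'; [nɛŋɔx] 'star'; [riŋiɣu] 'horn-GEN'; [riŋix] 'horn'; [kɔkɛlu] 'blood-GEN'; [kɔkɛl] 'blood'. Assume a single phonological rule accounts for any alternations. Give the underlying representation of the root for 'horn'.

/riŋiɣ/

'horn' shows [ɣ] ~ [x] at the end of the stem ([riŋiɣu] vs [riŋix]).
If /x/ were underlying and a rule turned it into [ɣ] before the GEN suffix, 'star' would also alternate; but it has [x] in both [nɛŋɔxu] and [nɛŋɔx].
Therefore /ɣ/ is basic and [x] is derived by word-final obstruent devoicing (voiced obstruents become voiceless word-finally).
The underlying form of 'horn' is therefore /riŋiɣ/.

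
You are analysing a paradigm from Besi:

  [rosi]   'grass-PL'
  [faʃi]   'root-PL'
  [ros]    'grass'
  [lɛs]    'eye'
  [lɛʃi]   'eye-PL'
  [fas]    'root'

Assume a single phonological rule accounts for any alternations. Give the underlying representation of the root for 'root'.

In [fas] and [faʃi] the final segment of 'root' alternates: [s] ~ [ʃ].
If /s/ were underlying and a rule turned it into [ʃ] before the PL suffix, 'grass' would also alternate; but it has [s] in both [ros] and [rosi].
Therefore /ʃ/ is basic and [s] is derived by depalatalization (palato-alveolar /ʃ/ becomes [s] when no front vowel follows).

/faʃ/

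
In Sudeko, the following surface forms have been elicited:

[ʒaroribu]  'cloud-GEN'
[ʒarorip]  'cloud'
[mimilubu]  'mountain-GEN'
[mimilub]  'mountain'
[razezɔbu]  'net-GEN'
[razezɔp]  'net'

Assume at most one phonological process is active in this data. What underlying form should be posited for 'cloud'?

The root 'cloud' surfaces as [ʒaroribu] and [ʒarorip], with a stem-final [b] ~ [p] alternation.
Compare 'mountain', with invariant [b] in [mimilubu] and [mimilub]: an analysis with underlying /b/ and a rule producing [p] in isolation would wrongly predict alternation here too.
Therefore /p/ is basic and [b] is derived by intervocalic voicing (voiceless stops become voiced between vowels).

/ʒarorip/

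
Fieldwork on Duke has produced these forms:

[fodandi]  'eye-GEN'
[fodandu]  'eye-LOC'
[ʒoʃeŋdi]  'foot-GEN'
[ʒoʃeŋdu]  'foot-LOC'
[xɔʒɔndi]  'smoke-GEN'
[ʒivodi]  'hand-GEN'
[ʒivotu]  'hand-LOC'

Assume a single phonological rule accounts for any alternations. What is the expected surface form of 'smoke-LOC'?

[xɔʒɔndu]

The LOC morpheme has two allomorphs, [-du] and [-tu].
The GEN suffix, which begins with [d], is invariant after every stem; so [d] is not altered by any rule here.
The LOC suffix is therefore /-tu/ underlyingly, with post-nasal voicing: voiceless stops become voiced after a nasal.
After 'smoke', which ends in a nasal, the suffix surfaces as [-du], giving [xɔʒɔndu].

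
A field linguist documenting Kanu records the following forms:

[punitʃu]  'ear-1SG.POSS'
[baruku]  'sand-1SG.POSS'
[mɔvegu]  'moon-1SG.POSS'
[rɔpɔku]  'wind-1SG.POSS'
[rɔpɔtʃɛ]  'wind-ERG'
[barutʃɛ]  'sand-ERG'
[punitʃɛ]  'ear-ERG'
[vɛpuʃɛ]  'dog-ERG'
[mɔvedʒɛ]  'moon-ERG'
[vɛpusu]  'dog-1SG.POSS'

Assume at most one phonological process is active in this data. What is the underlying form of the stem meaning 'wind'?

/rɔpɔk/

'wind' shows [k] ~ [tʃ] at the end of the stem ([rɔpɔku] vs [rɔpɔtʃɛ]).
But 'ear' keeps [tʃ] in both environments ([punitʃu], [punitʃɛ]), so there is no rule changing /tʃ/ to [k] before the 1SG.POSS suffix.
So /k/ is underlying, and a rule of palatalization before a front vowel — /k/, /g/ and /s/ become palato-alveolar [tʃ], [dʒ] and [ʃ] before a front vowel — gives [tʃ].
So 'wind' = /rɔpɔk/.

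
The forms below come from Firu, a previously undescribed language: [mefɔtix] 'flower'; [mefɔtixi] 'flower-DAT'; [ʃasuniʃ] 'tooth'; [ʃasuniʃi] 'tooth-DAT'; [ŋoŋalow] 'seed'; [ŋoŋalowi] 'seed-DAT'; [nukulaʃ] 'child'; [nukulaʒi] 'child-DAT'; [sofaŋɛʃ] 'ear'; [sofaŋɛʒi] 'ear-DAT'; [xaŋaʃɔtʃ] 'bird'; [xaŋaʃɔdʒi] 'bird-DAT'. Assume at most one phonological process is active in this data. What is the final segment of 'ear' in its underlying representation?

/ʒ/

In [sofaŋɛʃ] and [sofaŋɛʒi] the final segment of 'ear' alternates: [ʃ] ~ [ʒ].
The stem 'tooth' ([ʃasuniʃ], [ʃasuniʃi]) shows [ʃ] unchanged in both environments, so [ʃ] cannot be basic with [ʒ] derived before the DAT suffix.
The underlying segment must be /ʒ/; voiced obstruents become voiceless word-finally, yielding [ʃ] there.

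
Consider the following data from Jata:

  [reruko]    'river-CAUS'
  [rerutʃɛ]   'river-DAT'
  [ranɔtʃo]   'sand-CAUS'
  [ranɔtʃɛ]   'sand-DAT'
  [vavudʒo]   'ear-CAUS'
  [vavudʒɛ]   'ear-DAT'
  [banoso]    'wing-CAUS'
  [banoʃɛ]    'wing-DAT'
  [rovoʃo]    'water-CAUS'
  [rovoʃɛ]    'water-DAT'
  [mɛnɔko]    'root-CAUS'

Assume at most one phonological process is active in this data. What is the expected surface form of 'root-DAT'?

[mɛnɔtʃɛ]

The stem for 'river' ends in [k] in [reruko] but [tʃ] in [rerutʃɛ].
If /tʃ/ were underlying and a rule turned it into [k] before the CAUS suffix, 'sand' would also alternate; but it has [tʃ] in both [ranɔtʃo] and [ranɔtʃɛ].
Therefore /k/ is basic and [tʃ] is derived by palatalization before a front vowel (/k/ and /s/ become palato-alveolar [tʃ] and [ʃ] before a front vowel).
From [mɛnɔko] the stem 'root' is /mɛnɔk/; before a front vowel this yields [mɛnɔtʃɛ].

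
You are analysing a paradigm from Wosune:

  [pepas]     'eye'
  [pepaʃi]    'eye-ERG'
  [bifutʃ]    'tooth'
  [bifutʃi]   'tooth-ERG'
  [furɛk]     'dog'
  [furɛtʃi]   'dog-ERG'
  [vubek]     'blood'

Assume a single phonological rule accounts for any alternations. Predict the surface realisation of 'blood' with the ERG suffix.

[vubetʃi]

'dog' shows [k] ~ [tʃ] at the end of the stem ([furɛk] vs [furɛtʃi]).
Compare 'tooth', with invariant [tʃ] in [bifutʃ] and [bifutʃi]: an analysis with underlying /tʃ/ and a rule producing [k] in isolation would wrongly predict alternation here too.
So /k/ is underlying, and a rule of palatalization before a front vowel — /k/ and /s/ become palato-alveolar [tʃ] and [ʃ] before a front vowel — gives [tʃ].
The one attested form of 'blood', [vubek], shows underlying /vubek/. Applying the same rule before a front vowel gives [vubetʃi].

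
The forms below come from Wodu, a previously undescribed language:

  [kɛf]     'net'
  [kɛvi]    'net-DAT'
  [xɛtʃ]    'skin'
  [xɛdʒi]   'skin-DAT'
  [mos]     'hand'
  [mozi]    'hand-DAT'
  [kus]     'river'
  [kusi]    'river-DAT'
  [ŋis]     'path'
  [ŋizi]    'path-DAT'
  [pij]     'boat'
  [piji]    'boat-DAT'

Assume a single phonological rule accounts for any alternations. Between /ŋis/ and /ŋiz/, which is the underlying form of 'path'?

In [ŋis] and [ŋizi] the final segment of 'path' alternates: [s] ~ [z].
But 'river' keeps [s] in both environments ([kus], [kusi]), so there is no rule changing /s/ to [z] before the DAT suffix.
The alternation reflects word-final obstruent devoicing: voiced obstruents become voiceless word-finally. /z/ is underlying.

/ŋiz/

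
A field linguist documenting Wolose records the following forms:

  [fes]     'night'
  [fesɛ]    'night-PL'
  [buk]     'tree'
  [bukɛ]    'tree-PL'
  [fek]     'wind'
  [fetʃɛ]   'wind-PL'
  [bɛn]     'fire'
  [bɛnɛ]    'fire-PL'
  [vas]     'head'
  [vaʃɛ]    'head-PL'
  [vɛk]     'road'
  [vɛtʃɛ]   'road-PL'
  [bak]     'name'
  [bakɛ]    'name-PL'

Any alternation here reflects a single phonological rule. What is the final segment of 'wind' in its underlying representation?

/tʃ/

'wind' shows [k] ~ [tʃ] at the end of the stem ([fek] vs [fetʃɛ]).
But 'tree' keeps [k] in both environments ([buk], [bukɛ]), so there is no rule changing /k/ to [tʃ] before the PL suffix.
Therefore /tʃ/ is basic and [k] is derived by depalatalization (palato-alveolar /tʃ/ and /ʃ/ become [k] and [s] when no front vowel follows).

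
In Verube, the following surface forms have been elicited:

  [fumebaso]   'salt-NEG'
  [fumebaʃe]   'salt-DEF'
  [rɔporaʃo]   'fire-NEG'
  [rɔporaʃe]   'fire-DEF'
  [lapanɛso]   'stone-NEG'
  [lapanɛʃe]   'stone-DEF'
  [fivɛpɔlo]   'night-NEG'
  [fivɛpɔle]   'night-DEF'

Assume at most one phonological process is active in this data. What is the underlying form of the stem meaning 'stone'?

'stone' shows [s] ~ [ʃ] at the end of the stem ([lapanɛso] vs [lapanɛʃe]).
But 'fire' keeps [ʃ] in both environments ([rɔporaʃo], [rɔporaʃe]), so there is no rule changing /ʃ/ to [s] before the NEG suffix.
The alternation reflects palatalization before a front vowel: /s/ becomes palato-alveolar [ʃ] before a front vowel. /s/ is underlying.
Hence 'stone' is /lapanɛs/ underlyingly.

/lapanɛs/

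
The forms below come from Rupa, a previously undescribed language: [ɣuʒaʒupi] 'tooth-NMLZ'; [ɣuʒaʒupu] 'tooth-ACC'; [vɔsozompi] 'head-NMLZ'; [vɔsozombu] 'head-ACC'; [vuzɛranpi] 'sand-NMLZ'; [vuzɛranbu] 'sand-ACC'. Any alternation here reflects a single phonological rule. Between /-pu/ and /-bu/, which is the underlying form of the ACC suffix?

The ACC suffix surfaces as [-bu] and [-pu], depending on the final segment of the stem.
The NMLZ suffix, which begins with [p], is invariant after every stem; so [p] is not altered by any rule here.
The ACC suffix is therefore /-bu/ underlyingly, with post-vocalic devoicing: voiced stops become voiceless after a vowel.

/-bu/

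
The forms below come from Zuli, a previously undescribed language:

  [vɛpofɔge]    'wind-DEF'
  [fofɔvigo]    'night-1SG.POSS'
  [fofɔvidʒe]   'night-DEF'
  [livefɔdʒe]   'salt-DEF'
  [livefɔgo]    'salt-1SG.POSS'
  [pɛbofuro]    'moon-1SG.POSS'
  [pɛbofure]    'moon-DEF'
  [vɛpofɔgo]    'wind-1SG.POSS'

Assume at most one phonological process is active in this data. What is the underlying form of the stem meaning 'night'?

/fofɔvidʒ/

'night' shows [g] ~ [dʒ] at the end of the stem ([fofɔvigo] vs [fofɔvidʒe]).
The stem 'wind' ([vɛpofɔgo], [vɛpofɔge]) shows [g] unchanged in both environments, so [g] cannot be basic with [dʒ] derived before the DEF suffix.
The alternation reflects depalatalization: palato-alveolar /dʒ/ becomes [g] when no front vowel follows. /dʒ/ is underlying.
The underlying form of 'night' is therefore /fofɔvidʒ/.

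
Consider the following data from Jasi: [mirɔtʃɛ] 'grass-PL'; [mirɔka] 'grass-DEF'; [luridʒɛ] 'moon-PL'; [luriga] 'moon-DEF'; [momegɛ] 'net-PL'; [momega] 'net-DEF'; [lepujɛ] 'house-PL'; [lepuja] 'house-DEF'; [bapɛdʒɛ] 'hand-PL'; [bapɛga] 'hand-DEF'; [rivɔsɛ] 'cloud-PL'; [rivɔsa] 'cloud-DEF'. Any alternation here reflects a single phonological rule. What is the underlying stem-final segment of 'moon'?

The root 'moon' surfaces as [luridʒɛ] and [luriga], with a stem-final [dʒ] ~ [g] alternation.
If /g/ were underlying and a rule turned it into [dʒ] before the PL suffix, 'net' would also alternate; but it has [g] in both [momegɛ] and [momega].
The underlying segment must be /dʒ/; palato-alveolar /tʃ/ and /dʒ/ become [k] and [g] when no front vowel follows, yielding [g] there.

/dʒ/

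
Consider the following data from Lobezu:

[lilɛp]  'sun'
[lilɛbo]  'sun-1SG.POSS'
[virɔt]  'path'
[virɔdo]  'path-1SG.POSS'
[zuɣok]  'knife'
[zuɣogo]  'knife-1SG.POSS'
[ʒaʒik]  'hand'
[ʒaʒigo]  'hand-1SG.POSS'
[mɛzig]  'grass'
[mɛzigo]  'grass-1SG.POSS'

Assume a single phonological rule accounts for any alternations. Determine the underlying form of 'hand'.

/ʒaʒik/

The stem for 'hand' ends in [k] in [ʒaʒik] but [g] in [ʒaʒigo].
The stem 'grass' ([mɛzig], [mɛzigo]) shows [g] unchanged in both environments, so [g] cannot be basic with [k] derived in isolation.
The underlying segment must be /k/; voiceless stops become voiced between vowels, yielding [g] there.
Hence 'hand' is /ʒaʒik/ underlyingly.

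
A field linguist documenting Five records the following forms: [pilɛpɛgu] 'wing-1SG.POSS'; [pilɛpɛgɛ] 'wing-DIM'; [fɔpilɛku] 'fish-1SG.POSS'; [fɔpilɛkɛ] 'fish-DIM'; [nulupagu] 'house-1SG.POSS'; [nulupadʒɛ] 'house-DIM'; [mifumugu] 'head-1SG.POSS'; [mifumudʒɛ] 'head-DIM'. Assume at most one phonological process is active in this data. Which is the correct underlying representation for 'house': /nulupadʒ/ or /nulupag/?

/nulupadʒ/

The stem for 'house' ends in [g] in [nulupagu] but [dʒ] in [nulupadʒɛ].
The stem 'wing' ([pilɛpɛgu], [pilɛpɛgɛ]) shows [g] unchanged in both environments, so [g] cannot be basic with [dʒ] derived before the DIM suffix.
So /dʒ/ is underlying, and a rule of depalatalization — palato-alveolar /dʒ/ becomes [g] when no front vowel follows — gives [g].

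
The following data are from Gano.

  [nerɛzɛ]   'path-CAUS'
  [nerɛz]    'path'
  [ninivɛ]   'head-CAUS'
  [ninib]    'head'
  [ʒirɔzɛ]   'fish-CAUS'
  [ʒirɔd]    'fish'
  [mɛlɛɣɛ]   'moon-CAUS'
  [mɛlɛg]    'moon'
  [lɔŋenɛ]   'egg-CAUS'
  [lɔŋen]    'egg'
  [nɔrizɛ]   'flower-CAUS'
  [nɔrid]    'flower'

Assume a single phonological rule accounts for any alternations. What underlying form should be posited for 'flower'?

'flower' shows [z] ~ [d] at the end of the stem ([nɔrizɛ] vs [nɔrid]).
But 'path' keeps [z] in both environments ([nerɛzɛ], [nerɛz]), so there is no rule changing /z/ to [d] in isolation.
The underlying segment must be /d/; voiced stops become fricatives between vowels, yielding [z] there.

/nɔrid/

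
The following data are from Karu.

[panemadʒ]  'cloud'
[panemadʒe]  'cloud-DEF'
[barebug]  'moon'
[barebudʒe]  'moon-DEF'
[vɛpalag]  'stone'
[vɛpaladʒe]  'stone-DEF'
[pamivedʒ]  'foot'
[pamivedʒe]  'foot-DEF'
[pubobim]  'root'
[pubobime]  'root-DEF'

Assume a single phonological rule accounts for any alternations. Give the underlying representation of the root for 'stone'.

/vɛpalag/

The root 'stone' surfaces as [vɛpalag] and [vɛpaladʒe], with a stem-final [g] ~ [dʒ] alternation.
But 'foot' keeps [dʒ] in both environments ([pamivedʒ], [pamivedʒe]), so there is no rule changing /dʒ/ to [g] in isolation.
So /g/ is underlying, and a rule of palatalization before a front vowel — /g/ becomes palato-alveolar [dʒ] before a front vowel — gives [dʒ].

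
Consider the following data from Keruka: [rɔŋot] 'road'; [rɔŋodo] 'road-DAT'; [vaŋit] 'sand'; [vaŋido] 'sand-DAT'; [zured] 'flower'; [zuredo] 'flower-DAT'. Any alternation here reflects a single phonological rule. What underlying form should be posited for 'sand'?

/vaŋit/

The stem for 'sand' ends in [t] in [vaŋit] but [d] in [vaŋido].
Compare 'flower', with invariant [d] in [zured] and [zuredo]: an analysis with underlying /d/ and a rule producing [t] in isolation would wrongly predict alternation here too.
The alternation reflects intervocalic voicing: voiceless stops become voiced between vowels. /t/ is underlying.
So 'sand' = /vaŋit/.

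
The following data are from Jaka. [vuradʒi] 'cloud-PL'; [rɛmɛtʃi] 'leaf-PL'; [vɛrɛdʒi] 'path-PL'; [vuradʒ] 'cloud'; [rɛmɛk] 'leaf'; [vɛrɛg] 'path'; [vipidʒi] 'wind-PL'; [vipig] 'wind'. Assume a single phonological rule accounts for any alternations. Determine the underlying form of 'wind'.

In [vipig] and [vipidʒi] the final segment of 'wind' alternates: [g] ~ [dʒ].
The stem 'cloud' ([vuradʒ], [vuradʒi]) shows [dʒ] unchanged in both environments, so [dʒ] cannot be basic with [g] derived in isolation.
So /g/ is underlying, and a rule of palatalization before a front vowel — /k/ and /g/ become palato-alveolar [tʃ] and [dʒ] before a front vowel — gives [dʒ].
The underlying form of 'wind' is therefore /vipig/.

/vipig/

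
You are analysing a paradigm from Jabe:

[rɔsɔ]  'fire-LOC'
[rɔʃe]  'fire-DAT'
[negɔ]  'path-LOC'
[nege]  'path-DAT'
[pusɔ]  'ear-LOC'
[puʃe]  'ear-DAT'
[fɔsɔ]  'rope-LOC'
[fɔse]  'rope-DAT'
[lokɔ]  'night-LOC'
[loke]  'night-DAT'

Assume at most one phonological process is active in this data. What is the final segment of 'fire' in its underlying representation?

In [rɔsɔ] and [rɔʃe] the final segment of 'fire' alternates: [s] ~ [ʃ].
If /s/ were underlying and a rule turned it into [ʃ] before the DAT suffix, 'rope' would also alternate; but it has [s] in both [fɔsɔ] and [fɔse].
The underlying segment must be /ʃ/; palato-alveolar /ʃ/ becomes [s] when no front vowel follows, yielding [s] there.

/ʃ/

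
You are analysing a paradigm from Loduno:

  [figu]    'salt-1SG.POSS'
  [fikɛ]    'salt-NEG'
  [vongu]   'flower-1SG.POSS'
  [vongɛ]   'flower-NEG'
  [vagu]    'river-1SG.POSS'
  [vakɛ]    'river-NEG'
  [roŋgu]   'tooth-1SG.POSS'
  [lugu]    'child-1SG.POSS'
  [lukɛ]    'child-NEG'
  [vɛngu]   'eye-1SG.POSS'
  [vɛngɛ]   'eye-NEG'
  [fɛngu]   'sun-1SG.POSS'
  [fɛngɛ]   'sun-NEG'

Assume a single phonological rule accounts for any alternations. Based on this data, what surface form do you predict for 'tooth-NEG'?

[roŋgɛ]

The NEG suffix surfaces as [-gɛ] and [-kɛ], depending on the final segment of the stem.
By contrast the 1SG.POSS suffix keeps its initial [g] throughout — that segment must be underlying.
The NEG suffix is therefore /-kɛ/ underlyingly, with post-nasal voicing: voiceless stops become voiced after a nasal.
After 'tooth', which ends in a nasal, the suffix surfaces as [-gɛ], giving [roŋgɛ].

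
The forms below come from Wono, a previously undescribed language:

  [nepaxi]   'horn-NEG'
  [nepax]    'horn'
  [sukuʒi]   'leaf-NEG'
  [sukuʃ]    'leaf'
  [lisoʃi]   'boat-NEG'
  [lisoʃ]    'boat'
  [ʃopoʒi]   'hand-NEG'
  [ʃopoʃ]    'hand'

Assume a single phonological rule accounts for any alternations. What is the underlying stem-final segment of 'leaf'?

The stem for 'leaf' ends in [ʒ] in [sukuʒi] but [ʃ] in [sukuʃ].
But 'boat' keeps [ʃ] in both environments ([lisoʃi], [lisoʃ]), so there is no rule changing /ʃ/ to [ʒ] before the NEG suffix.
The underlying segment must be /ʒ/; voiced obstruents become voiceless word-finally, yielding [ʃ] there.

/ʒ/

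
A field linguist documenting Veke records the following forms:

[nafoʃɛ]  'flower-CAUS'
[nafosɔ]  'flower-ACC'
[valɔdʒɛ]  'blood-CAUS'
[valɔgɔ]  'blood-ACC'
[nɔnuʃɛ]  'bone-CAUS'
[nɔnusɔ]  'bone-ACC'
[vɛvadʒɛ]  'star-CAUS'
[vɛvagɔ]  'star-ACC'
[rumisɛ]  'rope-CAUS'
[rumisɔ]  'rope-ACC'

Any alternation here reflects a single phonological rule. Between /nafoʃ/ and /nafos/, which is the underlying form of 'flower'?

/nafoʃ/

The root 'flower' surfaces as [nafoʃɛ] and [nafosɔ], with a stem-final [ʃ] ~ [s] alternation.
But 'rope' keeps [s] in both environments ([rumisɛ], [rumisɔ]), so there is no rule changing /s/ to [ʃ] before the CAUS suffix.
Therefore /ʃ/ is basic and [s] is derived by depalatalization (palato-alveolar /dʒ/ and /ʃ/ become [g] and [s] when no front vowel follows).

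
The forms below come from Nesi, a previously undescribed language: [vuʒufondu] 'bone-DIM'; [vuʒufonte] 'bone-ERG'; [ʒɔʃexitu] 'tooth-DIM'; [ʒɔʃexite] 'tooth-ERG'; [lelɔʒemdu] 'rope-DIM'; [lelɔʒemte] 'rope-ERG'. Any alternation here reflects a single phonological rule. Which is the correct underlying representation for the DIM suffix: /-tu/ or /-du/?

The DIM suffix surfaces as [-du] and [-tu], depending on the final segment of the stem.
By contrast the ERG suffix keeps its initial [t] throughout — that segment must be underlying.
The DIM suffix is therefore /-du/ underlyingly, with post-vocalic devoicing: voiced stops become voiceless after a vowel.

/-du/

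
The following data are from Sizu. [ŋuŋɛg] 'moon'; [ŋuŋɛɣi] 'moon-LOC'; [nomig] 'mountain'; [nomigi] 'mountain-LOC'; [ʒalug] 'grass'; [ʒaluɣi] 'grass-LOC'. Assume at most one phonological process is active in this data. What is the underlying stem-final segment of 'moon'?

The root 'moon' surfaces as [ŋuŋɛg] and [ŋuŋɛɣi], with a stem-final [g] ~ [ɣ] alternation.
If /g/ were underlying and a rule turned it into [ɣ] before the LOC suffix, 'mountain' would also alternate; but it has [g] in both [nomig] and [nomigi].
Therefore /ɣ/ is basic and [g] is derived by word-final hardening (voiced fricatives become stops word-finally).

/ɣ/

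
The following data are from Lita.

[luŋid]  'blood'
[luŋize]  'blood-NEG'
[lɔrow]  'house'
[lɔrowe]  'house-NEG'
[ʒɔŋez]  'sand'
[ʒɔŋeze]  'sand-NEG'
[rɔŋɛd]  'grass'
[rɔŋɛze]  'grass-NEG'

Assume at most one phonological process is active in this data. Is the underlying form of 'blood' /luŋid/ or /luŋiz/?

/luŋid/

'blood' shows [d] ~ [z] at the end of the stem ([luŋid] vs [luŋize]).
The stem 'sand' ([ʒɔŋez], [ʒɔŋeze]) shows [z] unchanged in both environments, so [z] cannot be basic with [d] derived in isolation.
So /d/ is underlying, and a rule of intervocalic spirantization — voiced stops become fricatives between vowels — gives [z].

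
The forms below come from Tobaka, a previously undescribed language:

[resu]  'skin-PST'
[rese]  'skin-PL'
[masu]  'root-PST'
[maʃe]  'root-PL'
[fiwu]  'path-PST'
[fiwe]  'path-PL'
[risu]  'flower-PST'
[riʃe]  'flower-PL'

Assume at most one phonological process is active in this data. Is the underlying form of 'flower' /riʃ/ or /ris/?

/riʃ/

'flower' shows [s] ~ [ʃ] at the end of the stem ([risu] vs [riʃe]).
But 'skin' keeps [s] in both environments ([resu], [rese]), so there is no rule changing /s/ to [ʃ] before the PL suffix.
The underlying segment must be /ʃ/; palato-alveolar /ʃ/ becomes [s] when no front vowel follows, yielding [s] there.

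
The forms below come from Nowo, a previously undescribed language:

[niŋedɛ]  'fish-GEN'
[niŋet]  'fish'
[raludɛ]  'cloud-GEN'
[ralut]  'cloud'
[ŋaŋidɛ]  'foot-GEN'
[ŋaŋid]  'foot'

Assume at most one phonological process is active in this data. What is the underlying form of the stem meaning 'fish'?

/niŋet/

In [niŋedɛ] and [niŋet] the final segment of 'fish' alternates: [d] ~ [t].
Compare 'foot', with invariant [d] in [ŋaŋidɛ] and [ŋaŋid]: an analysis with underlying /d/ and a rule producing [t] in isolation would wrongly predict alternation here too.
So /t/ is underlying, and a rule of intervocalic voicing — voiceless stops become voiced between vowels — gives [d].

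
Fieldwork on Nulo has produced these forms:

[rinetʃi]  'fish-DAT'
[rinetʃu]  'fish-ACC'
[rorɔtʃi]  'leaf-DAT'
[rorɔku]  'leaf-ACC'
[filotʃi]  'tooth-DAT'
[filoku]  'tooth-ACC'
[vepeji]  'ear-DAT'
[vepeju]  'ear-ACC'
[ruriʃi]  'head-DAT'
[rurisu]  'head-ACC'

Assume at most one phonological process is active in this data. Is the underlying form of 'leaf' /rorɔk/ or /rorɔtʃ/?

/rorɔk/

'leaf' shows [tʃ] ~ [k] at the end of the stem ([rorɔtʃi] vs [rorɔku]).
If /tʃ/ were underlying and a rule turned it into [k] before the ACC suffix, 'fish' would also alternate; but it has [tʃ] in both [rinetʃi] and [rinetʃu].
The alternation reflects palatalization before a front vowel: /k/ and /s/ become palato-alveolar [tʃ] and [ʃ] before a front vowel. /k/ is underlying.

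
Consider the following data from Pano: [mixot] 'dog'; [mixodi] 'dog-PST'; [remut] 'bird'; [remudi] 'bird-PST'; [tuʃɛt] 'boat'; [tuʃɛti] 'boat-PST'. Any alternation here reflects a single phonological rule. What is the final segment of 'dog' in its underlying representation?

In [mixot] and [mixodi] the final segment of 'dog' alternates: [t] ~ [d].
If /t/ were underlying and a rule turned it into [d] before the PST suffix, 'boat' would also alternate; but it has [t] in both [tuʃɛt] and [tuʃɛti].
The underlying segment must be /d/; voiced obstruents become voiceless word-finally, yielding [t] there.

/d/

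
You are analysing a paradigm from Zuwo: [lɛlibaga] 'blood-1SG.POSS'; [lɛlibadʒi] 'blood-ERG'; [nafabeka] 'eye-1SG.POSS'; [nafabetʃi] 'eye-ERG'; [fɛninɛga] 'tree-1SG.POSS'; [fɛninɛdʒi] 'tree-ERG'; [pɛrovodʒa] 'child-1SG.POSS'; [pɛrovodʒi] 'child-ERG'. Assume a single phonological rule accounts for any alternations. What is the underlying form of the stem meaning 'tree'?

/fɛninɛg/

'tree' shows [g] ~ [dʒ] at the end of the stem ([fɛninɛga] vs [fɛninɛdʒi]).
But 'child' keeps [dʒ] in both environments ([pɛrovodʒa], [pɛrovodʒi]), so there is no rule changing /dʒ/ to [g] before the 1SG.POSS suffix.
The alternation reflects palatalization before a front vowel: /k/ and /g/ become palato-alveolar [tʃ] and [dʒ] before a front vowel. /g/ is underlying.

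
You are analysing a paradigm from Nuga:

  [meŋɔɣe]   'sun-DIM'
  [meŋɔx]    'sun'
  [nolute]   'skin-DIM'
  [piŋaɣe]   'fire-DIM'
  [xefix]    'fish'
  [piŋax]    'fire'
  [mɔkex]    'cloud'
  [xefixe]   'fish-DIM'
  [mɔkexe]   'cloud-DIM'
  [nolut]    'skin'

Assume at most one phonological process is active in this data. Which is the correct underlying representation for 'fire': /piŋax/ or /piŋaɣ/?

/piŋaɣ/

The root 'fire' surfaces as [piŋax] and [piŋaɣe], with a stem-final [x] ~ [ɣ] alternation.
The stem 'cloud' ([mɔkex], [mɔkexe]) shows [x] unchanged in both environments, so [x] cannot be basic with [ɣ] derived before the DIM suffix.
Therefore /ɣ/ is basic and [x] is derived by word-final obstruent devoicing (voiced obstruents become voiceless word-finally).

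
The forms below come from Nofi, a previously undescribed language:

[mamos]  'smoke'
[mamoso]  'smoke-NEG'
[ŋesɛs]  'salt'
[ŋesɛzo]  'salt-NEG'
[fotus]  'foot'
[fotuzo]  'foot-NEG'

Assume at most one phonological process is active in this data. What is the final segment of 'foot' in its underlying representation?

/z/

The root 'foot' surfaces as [fotus] and [fotuzo], with a stem-final [s] ~ [z] alternation.
If /s/ were underlying and a rule turned it into [z] before the NEG suffix, 'smoke' would also alternate; but it has [s] in both [mamos] and [mamoso].
So /z/ is underlying, and a rule of word-final obstruent devoicing — voiced obstruents become voiceless word-finally — gives [s].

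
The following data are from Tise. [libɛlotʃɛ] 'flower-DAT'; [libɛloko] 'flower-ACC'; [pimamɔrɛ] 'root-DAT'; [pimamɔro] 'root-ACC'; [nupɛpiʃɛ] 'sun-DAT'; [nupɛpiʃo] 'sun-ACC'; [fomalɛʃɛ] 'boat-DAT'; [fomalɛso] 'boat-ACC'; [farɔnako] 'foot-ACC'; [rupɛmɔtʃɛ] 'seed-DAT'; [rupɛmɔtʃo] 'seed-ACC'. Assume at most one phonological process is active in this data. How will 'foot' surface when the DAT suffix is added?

[farɔnatʃɛ]

'flower' shows [tʃ] ~ [k] at the end of the stem ([libɛlotʃɛ] vs [libɛloko]).
The stem 'seed' ([rupɛmɔtʃɛ], [rupɛmɔtʃo]) shows [tʃ] unchanged in both environments, so [tʃ] cannot be basic with [k] derived before the ACC suffix.
Therefore /k/ is basic and [tʃ] is derived by palatalization before a front vowel (/k/ and /s/ become palato-alveolar [tʃ] and [ʃ] before a front vowel).
The one attested form of 'foot', [farɔnako], shows underlying /farɔnak/. Applying the same rule before a front vowel gives [farɔnatʃɛ].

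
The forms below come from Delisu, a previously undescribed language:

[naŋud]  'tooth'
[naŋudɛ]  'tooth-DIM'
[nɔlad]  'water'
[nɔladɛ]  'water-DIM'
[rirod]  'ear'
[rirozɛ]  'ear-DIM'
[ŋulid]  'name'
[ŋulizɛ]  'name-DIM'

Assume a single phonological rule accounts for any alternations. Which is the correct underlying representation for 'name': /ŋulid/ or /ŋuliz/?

The stem for 'name' ends in [d] in [ŋulid] but [z] in [ŋulizɛ].
If /d/ were underlying and a rule turned it into [z] before the DIM suffix, 'water' would also alternate; but it has [d] in both [nɔlad] and [nɔladɛ].
The alternation reflects word-final hardening: voiced fricatives become stops word-finally. /z/ is underlying.

/ŋuliz/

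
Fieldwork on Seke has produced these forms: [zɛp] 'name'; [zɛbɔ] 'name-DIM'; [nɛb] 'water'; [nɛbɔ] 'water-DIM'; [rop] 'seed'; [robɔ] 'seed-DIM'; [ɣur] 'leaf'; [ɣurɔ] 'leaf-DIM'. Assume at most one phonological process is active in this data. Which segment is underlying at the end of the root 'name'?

/p/

The root 'name' surfaces as [zɛp] and [zɛbɔ], with a stem-final [p] ~ [b] alternation.
The stem 'water' ([nɛb], [nɛbɔ]) shows [b] unchanged in both environments, so [b] cannot be basic with [p] derived in isolation.
The underlying segment must be /p/; voiceless stops become voiced between vowels, yielding [b] there.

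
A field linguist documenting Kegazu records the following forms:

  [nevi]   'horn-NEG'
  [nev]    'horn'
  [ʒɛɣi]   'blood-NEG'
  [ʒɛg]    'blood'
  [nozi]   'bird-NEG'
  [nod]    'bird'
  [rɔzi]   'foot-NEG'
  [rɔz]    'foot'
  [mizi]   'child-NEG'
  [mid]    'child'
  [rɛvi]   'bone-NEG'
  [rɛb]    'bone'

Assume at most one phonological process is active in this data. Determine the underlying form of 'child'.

In [mizi] and [mid] the final segment of 'child' alternates: [z] ~ [d].
The stem 'foot' ([rɔzi], [rɔz]) shows [z] unchanged in both environments, so [z] cannot be basic with [d] derived in isolation.
So /d/ is underlying, and a rule of intervocalic spirantization — voiced stops become fricatives between vowels — gives [z].

/mid/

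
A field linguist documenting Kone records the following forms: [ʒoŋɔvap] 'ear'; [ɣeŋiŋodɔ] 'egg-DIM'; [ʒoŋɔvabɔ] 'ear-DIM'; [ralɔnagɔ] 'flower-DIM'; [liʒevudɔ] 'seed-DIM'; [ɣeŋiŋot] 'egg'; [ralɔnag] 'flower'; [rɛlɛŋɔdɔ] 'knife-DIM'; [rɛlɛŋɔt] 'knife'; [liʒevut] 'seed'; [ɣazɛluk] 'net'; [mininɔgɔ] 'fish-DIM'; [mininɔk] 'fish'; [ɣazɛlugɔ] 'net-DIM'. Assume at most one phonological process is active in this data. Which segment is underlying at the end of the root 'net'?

In [ɣazɛluk] and [ɣazɛlugɔ] the final segment of 'net' alternates: [k] ~ [g].
If /g/ were underlying and a rule turned it into [k] in isolation, 'flower' would also alternate; but it has [g] in both [ralɔnag] and [ralɔnagɔ].
So /k/ is underlying, and a rule of intervocalic voicing — voiceless stops become voiced between vowels — gives [g].

/k/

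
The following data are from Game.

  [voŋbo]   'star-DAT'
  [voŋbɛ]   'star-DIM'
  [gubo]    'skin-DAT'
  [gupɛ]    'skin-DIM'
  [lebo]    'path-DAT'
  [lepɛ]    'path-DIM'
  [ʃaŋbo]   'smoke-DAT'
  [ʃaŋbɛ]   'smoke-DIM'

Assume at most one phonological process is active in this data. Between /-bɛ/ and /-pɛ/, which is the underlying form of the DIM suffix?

The DIM morpheme has two allomorphs, [-bɛ] and [-pɛ].
By contrast the DAT suffix keeps its initial [b] throughout — that segment must be underlying.
The DIM suffix is therefore /-pɛ/ underlyingly, with post-nasal voicing: voiceless stops become voiced after a nasal.

/-pɛ/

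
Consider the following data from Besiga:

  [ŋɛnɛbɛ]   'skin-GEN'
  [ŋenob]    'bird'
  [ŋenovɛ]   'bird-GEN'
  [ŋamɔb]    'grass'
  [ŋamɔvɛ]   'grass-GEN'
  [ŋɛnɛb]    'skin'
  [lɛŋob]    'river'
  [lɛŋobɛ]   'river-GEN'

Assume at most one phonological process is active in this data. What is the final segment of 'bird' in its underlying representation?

/v/

'bird' shows [v] ~ [b] at the end of the stem ([ŋenovɛ] vs [ŋenob]).
The stem 'skin' ([ŋɛnɛbɛ], [ŋɛnɛb]) shows [b] unchanged in both environments, so [b] cannot be basic with [v] derived before the GEN suffix.
The underlying segment must be /v/; voiced fricatives become stops word-finally, yielding [b] there.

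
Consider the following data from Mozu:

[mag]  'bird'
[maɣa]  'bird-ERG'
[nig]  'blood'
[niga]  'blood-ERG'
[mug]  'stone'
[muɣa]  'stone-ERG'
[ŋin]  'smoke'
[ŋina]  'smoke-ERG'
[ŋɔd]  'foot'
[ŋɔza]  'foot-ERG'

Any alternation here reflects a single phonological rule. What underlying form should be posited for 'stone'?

/muɣ/

'stone' shows [g] ~ [ɣ] at the end of the stem ([mug] vs [muɣa]).
But 'blood' keeps [g] in both environments ([nig], [niga]), so there is no rule changing /g/ to [ɣ] before the ERG suffix.
The underlying segment must be /ɣ/; voiced fricatives become stops word-finally, yielding [g] there.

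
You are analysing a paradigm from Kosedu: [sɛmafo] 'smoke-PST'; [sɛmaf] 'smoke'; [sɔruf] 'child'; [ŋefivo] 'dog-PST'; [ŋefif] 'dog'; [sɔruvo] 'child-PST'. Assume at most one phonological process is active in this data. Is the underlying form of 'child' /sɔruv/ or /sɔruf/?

/sɔruv/

'child' shows [f] ~ [v] at the end of the stem ([sɔruf] vs [sɔruvo]).
But 'smoke' keeps [f] in both environments ([sɛmaf], [sɛmafo]), so there is no rule changing /f/ to [v] before the PST suffix.
The underlying segment must be /v/; voiced obstruents become voiceless word-finally, yielding [f] there.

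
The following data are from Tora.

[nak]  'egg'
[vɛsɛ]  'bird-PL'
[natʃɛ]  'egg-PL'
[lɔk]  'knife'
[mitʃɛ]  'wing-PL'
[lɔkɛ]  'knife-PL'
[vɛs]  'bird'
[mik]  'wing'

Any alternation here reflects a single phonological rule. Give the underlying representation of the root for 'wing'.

The stem for 'wing' ends in [k] in [mik] but [tʃ] in [mitʃɛ].
Compare 'knife', with invariant [k] in [lɔk] and [lɔkɛ]: an analysis with underlying /k/ and a rule producing [tʃ] before the PL suffix would wrongly predict alternation here too.
The underlying segment must be /tʃ/; palato-alveolar /tʃ/ becomes [k] when no front vowel follows, yielding [k] there.

/mitʃ/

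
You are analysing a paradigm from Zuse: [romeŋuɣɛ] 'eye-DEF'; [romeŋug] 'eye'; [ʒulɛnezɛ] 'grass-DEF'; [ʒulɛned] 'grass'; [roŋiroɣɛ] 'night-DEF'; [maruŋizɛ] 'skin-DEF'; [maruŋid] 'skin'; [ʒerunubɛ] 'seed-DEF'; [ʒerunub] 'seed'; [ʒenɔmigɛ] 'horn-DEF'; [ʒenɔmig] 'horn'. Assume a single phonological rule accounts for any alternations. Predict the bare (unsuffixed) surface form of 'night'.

[roŋirog]

The root 'eye' surfaces as [romeŋuɣɛ] and [romeŋug], with a stem-final [ɣ] ~ [g] alternation.
The stem 'horn' ([ʒenɔmigɛ], [ʒenɔmig]) shows [g] unchanged in both environments, so [g] cannot be basic with [ɣ] derived before the DEF suffix.
The underlying segment must be /ɣ/; voiced fricatives become stops word-finally, yielding [g] there.
The one attested form of 'night', [roŋiroɣɛ], shows underlying /roŋiroɣ/. Applying the same rule word-finally gives [roŋirog].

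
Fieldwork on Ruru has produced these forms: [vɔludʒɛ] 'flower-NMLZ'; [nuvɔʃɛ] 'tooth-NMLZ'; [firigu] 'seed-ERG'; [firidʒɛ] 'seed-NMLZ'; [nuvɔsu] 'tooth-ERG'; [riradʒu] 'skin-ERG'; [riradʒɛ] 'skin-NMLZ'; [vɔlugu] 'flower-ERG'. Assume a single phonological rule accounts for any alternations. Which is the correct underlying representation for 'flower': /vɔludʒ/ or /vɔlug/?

The root 'flower' surfaces as [vɔlugu] and [vɔludʒɛ], with a stem-final [g] ~ [dʒ] alternation.
The stem 'skin' ([riradʒu], [riradʒɛ]) shows [dʒ] unchanged in both environments, so [dʒ] cannot be basic with [g] derived before the ERG suffix.
The alternation reflects palatalization before a front vowel: /g/ and /s/ become palato-alveolar [dʒ] and [ʃ] before a front vowel. /g/ is underlying.

/vɔlug/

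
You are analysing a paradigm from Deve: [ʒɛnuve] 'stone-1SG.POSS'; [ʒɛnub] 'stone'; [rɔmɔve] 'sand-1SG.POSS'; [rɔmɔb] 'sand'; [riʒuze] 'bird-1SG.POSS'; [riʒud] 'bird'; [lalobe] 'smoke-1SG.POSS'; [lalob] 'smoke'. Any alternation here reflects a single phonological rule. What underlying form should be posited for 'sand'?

/rɔmɔv/

The root 'sand' surfaces as [rɔmɔve] and [rɔmɔb], with a stem-final [v] ~ [b] alternation.
If /b/ were underlying and a rule turned it into [v] before the 1SG.POSS suffix, 'smoke' would also alternate; but it has [b] in both [lalobe] and [lalob].
The underlying segment must be /v/; voiced fricatives become stops word-finally, yielding [b] there.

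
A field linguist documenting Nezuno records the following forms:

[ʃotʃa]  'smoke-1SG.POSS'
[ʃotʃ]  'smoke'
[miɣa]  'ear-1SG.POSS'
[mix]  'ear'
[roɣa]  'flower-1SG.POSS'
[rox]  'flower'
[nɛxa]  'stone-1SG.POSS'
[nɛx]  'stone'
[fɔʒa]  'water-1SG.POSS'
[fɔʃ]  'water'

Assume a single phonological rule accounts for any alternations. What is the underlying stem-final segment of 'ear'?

/ɣ/

The root 'ear' surfaces as [miɣa] and [mix], with a stem-final [ɣ] ~ [x] alternation.
The stem 'stone' ([nɛxa], [nɛx]) shows [x] unchanged in both environments, so [x] cannot be basic with [ɣ] derived before the 1SG.POSS suffix.
The underlying segment must be /ɣ/; voiced obstruents become voiceless word-finally, yielding [x] there.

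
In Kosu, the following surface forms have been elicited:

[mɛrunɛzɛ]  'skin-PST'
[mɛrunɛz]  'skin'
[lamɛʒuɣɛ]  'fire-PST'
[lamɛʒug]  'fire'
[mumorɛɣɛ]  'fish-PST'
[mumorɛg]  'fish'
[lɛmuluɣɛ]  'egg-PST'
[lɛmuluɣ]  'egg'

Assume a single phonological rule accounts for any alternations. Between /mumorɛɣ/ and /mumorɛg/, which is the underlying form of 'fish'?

/mumorɛg/

'fish' shows [ɣ] ~ [g] at the end of the stem ([mumorɛɣɛ] vs [mumorɛg]).
But 'egg' keeps [ɣ] in both environments ([lɛmuluɣɛ], [lɛmuluɣ]), so there is no rule changing /ɣ/ to [g] in isolation.
The alternation reflects intervocalic spirantization: voiced stops become fricatives between vowels. /g/ is underlying.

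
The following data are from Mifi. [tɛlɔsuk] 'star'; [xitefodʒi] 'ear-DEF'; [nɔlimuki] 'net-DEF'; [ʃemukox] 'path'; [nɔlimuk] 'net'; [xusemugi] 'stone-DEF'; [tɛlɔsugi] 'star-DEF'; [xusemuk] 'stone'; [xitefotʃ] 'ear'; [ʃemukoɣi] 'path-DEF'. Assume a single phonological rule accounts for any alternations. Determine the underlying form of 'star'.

/tɛlɔsug/

The root 'star' surfaces as [tɛlɔsuk] and [tɛlɔsugi], with a stem-final [k] ~ [g] alternation.
The stem 'net' ([nɔlimuk], [nɔlimuki]) shows [k] unchanged in both environments, so [k] cannot be basic with [g] derived before the DEF suffix.
Therefore /g/ is basic and [k] is derived by word-final obstruent devoicing (voiced obstruents become voiceless word-finally).
So 'star' = /tɛlɔsug/.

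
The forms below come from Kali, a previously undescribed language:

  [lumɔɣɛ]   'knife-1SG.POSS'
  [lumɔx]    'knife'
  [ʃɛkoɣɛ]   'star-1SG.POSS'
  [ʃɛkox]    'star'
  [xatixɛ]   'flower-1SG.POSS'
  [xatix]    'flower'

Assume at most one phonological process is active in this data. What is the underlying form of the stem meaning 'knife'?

The root 'knife' surfaces as [lumɔɣɛ] and [lumɔx], with a stem-final [ɣ] ~ [x] alternation.
But 'flower' keeps [x] in both environments ([xatixɛ], [xatix]), so there is no rule changing /x/ to [ɣ] before the 1SG.POSS suffix.
Therefore /ɣ/ is basic and [x] is derived by word-final obstruent devoicing (voiced obstruents become voiceless word-finally).

/lumɔɣ/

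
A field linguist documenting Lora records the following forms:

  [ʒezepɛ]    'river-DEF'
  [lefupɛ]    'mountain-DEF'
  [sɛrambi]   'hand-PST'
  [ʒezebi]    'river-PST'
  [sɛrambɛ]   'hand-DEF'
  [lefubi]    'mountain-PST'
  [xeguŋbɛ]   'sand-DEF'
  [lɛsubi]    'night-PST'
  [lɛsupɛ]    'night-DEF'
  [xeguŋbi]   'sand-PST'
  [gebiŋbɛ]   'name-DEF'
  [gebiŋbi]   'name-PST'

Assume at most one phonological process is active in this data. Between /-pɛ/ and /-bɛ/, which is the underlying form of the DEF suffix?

The DEF suffix surfaces as [-bɛ] and [-pɛ], depending on the final segment of the stem.
By contrast the PST suffix keeps its initial [b] throughout — that segment must be underlying.
The DEF suffix is therefore /-pɛ/ underlyingly, with post-nasal voicing: voiceless stops become voiced after a nasal.

/-pɛ/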